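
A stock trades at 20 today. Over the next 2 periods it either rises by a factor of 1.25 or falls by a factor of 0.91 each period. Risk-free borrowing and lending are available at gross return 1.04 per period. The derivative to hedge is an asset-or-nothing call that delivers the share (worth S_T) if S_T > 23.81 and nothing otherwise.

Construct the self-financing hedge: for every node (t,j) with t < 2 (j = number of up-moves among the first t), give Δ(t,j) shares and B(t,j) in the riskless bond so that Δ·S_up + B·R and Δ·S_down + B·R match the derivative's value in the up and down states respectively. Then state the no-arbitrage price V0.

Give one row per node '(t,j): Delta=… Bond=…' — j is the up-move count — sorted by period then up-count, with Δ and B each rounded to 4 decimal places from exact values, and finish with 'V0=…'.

No-arbitrage ⇒ martingale measure with p* = (R−d)/(u−d) = 0.3824.
Payoff layer (t=2): V(2,0)=0.0000, V(2,1)=0.0000, V(2,2)=31.2500
  t=1,j=0: stock 18.2000 → up 22.7500 (V=0.0000), down 16.5620 (V=0.0000). Price 0.0000; hedge Δ=0.0000, bond B=0.0000.
  t=1,j=1: stock 25.0000 → up 31.2500 (V=31.2500), down 22.7500 (V=0.0000). Price 11.4890; hedge Δ=3.6765, bond B=-80.4228.
  t=0,j=0: stock 20.0000 → up 25.0000 (V=11.4890), down 18.2000 (V=0.0000). Price 4.2239; hedge Δ=1.6896, bond B=-29.5672.
The time-0 hedge costs 4.2239, which is the no-arbitrage price.

(0,0): Delta=1.6896 Bond=-29.5672
(1,0): Delta=0.0000 Bond=0.0000
(1,1): Delta=3.6765 Bond=-80.4228
V0=4.2239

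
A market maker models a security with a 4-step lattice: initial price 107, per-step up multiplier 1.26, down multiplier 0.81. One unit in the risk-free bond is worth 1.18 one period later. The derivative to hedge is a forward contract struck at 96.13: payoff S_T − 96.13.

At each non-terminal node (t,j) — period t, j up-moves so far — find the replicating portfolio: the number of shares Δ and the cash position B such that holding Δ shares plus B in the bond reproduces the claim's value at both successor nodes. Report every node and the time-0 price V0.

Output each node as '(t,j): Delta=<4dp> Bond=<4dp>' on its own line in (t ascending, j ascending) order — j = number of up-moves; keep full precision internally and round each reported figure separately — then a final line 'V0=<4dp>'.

(0,0): Delta=1.0000 Bond=-49.5828
(1,0): Delta=1.0000 Bond=-58.5077
(1,1): Delta=1.0000 Bond=-58.5077
(2,0): Delta=1.0000 Bond=-69.0391
(2,1): Delta=1.0000 Bond=-69.0391
(2,2): Delta=1.0000 Bond=-69.0391
(3,0): Delta=1.0000 Bond=-81.4661
(3,1): Delta=1.0000 Bond=-81.4661
(3,2): Delta=1.0000 Bond=-81.4661
(3,3): Delta=1.0000 Bond=-81.4661
V0=57.4172

The replicating-portfolio and risk-neutral prices coincide; use p* = (1.18−0.81)/(1.26−0.81) = 0.8222 for the latter.
Terminal payoffs: V(4,0)=-50.0700, V(4,1)=-24.4811, V(4,2)=15.3238, V(4,3)=77.2426, V(4,4)=173.5607
(3,0): S=56.8642. Δ = (V_up−V_dn)/(S_up−S_dn) = (-24.4811−-50.0700)/(71.6489−46.0600) = 1.0000. V = [p*·-24.4811 + (1−p*)·-50.0700]/1.18 = -24.6019. B = V − Δ·S = -81.4661.
(3,1): S=88.4554. Δ = (V_up−V_dn)/(S_up−S_dn) = (15.3238−-24.4811)/(111.4538−71.6489) = 1.0000. V = [p*·15.3238 + (1−p*)·-24.4811]/1.18 = 6.9893. B = V − Δ·S = -81.4661.
(3,2): S=137.5973. Δ = (V_up−V_dn)/(S_up−S_dn) = (77.2426−15.3238)/(173.3726−111.4538) = 1.0000. V = [p*·77.2426 + (1−p*)·15.3238]/1.18 = 56.1312. B = V − Δ·S = -81.4661.
(3,3): S=214.0402. Δ = (V_up−V_dn)/(S_up−S_dn) = (173.5607−77.2426)/(269.6907−173.3726) = 1.0000. V = [p*·173.5607 + (1−p*)·77.2426]/1.18 = 132.5741. B = V − Δ·S = -81.4661.
(2,0): S=70.2027. Δ = (V_up−V_dn)/(S_up−S_dn) = (6.9893−-24.6019)/(88.4554−56.8642) = 1.0000. V = [p*·6.9893 + (1−p*)·-24.6019]/1.18 = 1.1636. B = V − Δ·S = -69.0391.
(2,1): S=109.2042. Δ = (V_up−V_dn)/(S_up−S_dn) = (56.1312−6.9893)/(137.5973−88.4554) = 1.0000. V = [p*·56.1312 + (1−p*)·6.9893]/1.18 = 40.1651. B = V − Δ·S = -69.0391.
(2,2): S=169.8732. Δ = (V_up−V_dn)/(S_up−S_dn) = (132.5741−56.1312)/(214.0402−137.5973) = 1.0000. V = [p*·132.5741 + (1−p*)·56.1312]/1.18 = 100.8341. B = V − Δ·S = -69.0391.
(1,0): S=86.6700. Δ = (V_up−V_dn)/(S_up−S_dn) = (40.1651−1.1636)/(109.2042−70.2027) = 1.0000. V = [p*·40.1651 + (1−p*)·1.1636]/1.18 = 28.1623. B = V − Δ·S = -58.5077.
(1,1): S=134.8200. Δ = (V_up−V_dn)/(S_up−S_dn) = (100.8341−40.1651)/(169.8732−109.2042) = 1.0000. V = [p*·100.8341 + (1−p*)·40.1651]/1.18 = 76.3123. B = V − Δ·S = -58.5077.
(0,0): S=107.0000. Δ = (V_up−V_dn)/(S_up−S_dn) = (76.3123−28.1623)/(134.8200−86.6700) = 1.0000. V = [p*·76.3123 + (1−p*)·28.1623]/1.18 = 57.4172. B = V − Δ·S = -49.5828.
Check: Δ(0,0)·S0 + B(0,0) = 57.4172 = V0.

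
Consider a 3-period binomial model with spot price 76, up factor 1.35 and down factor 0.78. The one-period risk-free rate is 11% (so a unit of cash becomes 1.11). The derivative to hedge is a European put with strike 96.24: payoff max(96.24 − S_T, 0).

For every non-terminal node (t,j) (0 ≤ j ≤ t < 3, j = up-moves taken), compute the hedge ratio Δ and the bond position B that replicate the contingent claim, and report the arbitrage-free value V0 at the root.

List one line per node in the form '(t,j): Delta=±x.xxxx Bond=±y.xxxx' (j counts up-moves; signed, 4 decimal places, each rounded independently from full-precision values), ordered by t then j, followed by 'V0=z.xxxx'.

(0,0): Delta=-0.3964 Bond=41.0281
(1,0): Delta=-0.8179 Bond=70.5245
(1,1): Delta=-0.2194 Bond=27.3715
(2,0): Delta=-1.0000 Bond=86.7027
(2,1): Delta=-0.7414 Bond=72.1582
(2,2): Delta=0.0000 Bond=0.0000
V0=10.8984

No-arbitrage ⇒ martingale measure with p* = (R−d)/(u−d) = 0.5789.
Terminal payoffs: V(3,0)=60.1740, V(3,1)=33.8182, V(3,2)=0.0000, V(3,3)=0.0000
  t=2,j=0: stock 46.2384 → up 62.4218 (V=33.8182), down 36.0660 (V=60.1740). Price 40.4643; hedge Δ=-1.0000, bond B=86.7027.
  t=2,j=1: stock 80.0280 → up 108.0378 (V=0.0000), down 62.4218 (V=33.8182). Price 12.8281; hedge Δ=-0.7414, bond B=72.1582.
  t=2,j=2: stock 138.5100 → up 186.9885 (V=0.0000), down 108.0378 (V=0.0000). Price 0.0000; hedge Δ=0.0000, bond B=0.0000.
  t=1,j=0: stock 59.2800 → up 80.0280 (V=12.8281), down 46.2384 (V=40.4643). Price 22.0400; hedge Δ=-0.8179, bond B=70.5245.
  t=1,j=1: stock 102.6000 → up 138.5100 (V=0.0000), down 80.0280 (V=12.8281). Price 4.8661; hedge Δ=-0.2194, bond B=27.3715.
  t=0,j=0: stock 76.0000 → up 102.6000 (V=4.8661), down 59.2800 (V=22.0400). Price 10.8984; hedge Δ=-0.3964, bond B=41.0281.
The time-0 hedge costs 10.8984, which is the no-arbitrage price.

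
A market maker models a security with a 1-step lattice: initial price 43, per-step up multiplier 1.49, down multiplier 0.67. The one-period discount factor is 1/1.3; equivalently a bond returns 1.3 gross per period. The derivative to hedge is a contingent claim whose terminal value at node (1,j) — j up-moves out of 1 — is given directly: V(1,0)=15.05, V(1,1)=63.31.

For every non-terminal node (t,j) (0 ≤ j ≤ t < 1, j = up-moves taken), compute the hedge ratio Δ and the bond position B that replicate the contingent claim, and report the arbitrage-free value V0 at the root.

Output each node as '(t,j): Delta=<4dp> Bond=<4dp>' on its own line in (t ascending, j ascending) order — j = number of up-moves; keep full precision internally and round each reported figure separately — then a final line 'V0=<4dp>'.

Under the risk-neutral measure, an up-move has probability p* = (R−d)/(u−d) = 0.7683 and values discount at R = 1.3.
Terminal payoffs: V(1,0)=15.0500, V(1,1)=63.3100
Node (0,0) S=43.0000: V=(p*·63.3100+(1−p*)·15.0500)/1.3=40.0983; Δ=(63.3100−15.0500)/(64.0700−28.8100)=1.3687; B=V−Δ·S=-18.7553
Check: Δ(0,0)·S0 + B(0,0) = 40.0983 = V0.

(0,0): Delta=1.3687 Bond=-18.7553
V0=40.0983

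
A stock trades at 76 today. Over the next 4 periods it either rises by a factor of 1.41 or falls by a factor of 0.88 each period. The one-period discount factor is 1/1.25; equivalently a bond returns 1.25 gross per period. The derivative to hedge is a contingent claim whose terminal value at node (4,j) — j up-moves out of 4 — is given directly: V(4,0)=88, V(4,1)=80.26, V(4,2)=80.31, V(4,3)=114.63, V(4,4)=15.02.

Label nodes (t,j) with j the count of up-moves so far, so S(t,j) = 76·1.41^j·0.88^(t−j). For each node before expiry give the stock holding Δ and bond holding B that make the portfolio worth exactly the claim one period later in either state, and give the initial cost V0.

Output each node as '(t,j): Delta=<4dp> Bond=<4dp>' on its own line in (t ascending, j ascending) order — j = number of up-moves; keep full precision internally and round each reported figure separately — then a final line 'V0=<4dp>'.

(0,0): Delta=-0.2408 Bond=50.6454
(1,0): Delta=0.2896 Bond=27.8293
(1,1): Delta=-0.3840 Bond=78.6484
(2,0): Delta=-0.0590 Bond=55.3077
(2,1): Delta=0.3837 Bond=25.9126
(2,2): Delta=-0.5912 Bond=129.6176
(3,0): Delta=-0.2820 Bond=80.6811
(3,1): Delta=0.0011 Bond=64.1416
(3,2): Delta=0.4870 Bond=18.6607
(3,3): Delta=-0.8822 Bond=224.0162
V0=32.3431

No-arbitrage ⇒ martingale measure with p* = (R−d)/(u−d) = 0.6981.
Terminal payoffs: V(4,0)=88.0000, V(4,1)=80.2600, V(4,2)=80.3100, V(4,3)=114.6300, V(4,4)=15.0200
  t=3,j=0: stock 51.7919 → up 73.0265 (V=80.2600), down 45.5768 (V=88.0000). Price 66.0773; hedge Δ=-0.2820, bond B=80.6811.
  t=3,j=1: stock 82.9847 → up 117.0084 (V=80.3100), down 73.0265 (V=80.2600). Price 64.2359; hedge Δ=0.0011, bond B=64.1416.
  t=3,j=2: stock 132.9641 → up 187.4794 (V=114.6300), down 117.0084 (V=80.3100). Price 83.4154; hedge Δ=0.4870, bond B=18.6607.
  t=3,j=3: stock 213.0448 → up 300.3932 (V=15.0200), down 187.4794 (V=114.6300). Price 36.0728; hedge Δ=-0.8822, bond B=224.0162.
  t=2,j=0: stock 58.8544 → up 82.9847 (V=64.2359), down 51.7919 (V=66.0773). Price 51.8334; hedge Δ=-0.0590, bond B=55.3077.
  t=2,j=1: stock 94.3008 → up 132.9641 (V=83.4154), down 82.9847 (V=64.2359). Price 62.1003; hedge Δ=0.3837, bond B=25.9126.
  t=2,j=2: stock 151.0956 → up 213.0448 (V=36.0728), down 132.9641 (V=83.4154). Price 40.2919; hedge Δ=-0.5912, bond B=129.6176.
  t=1,j=0: stock 66.8800 → up 94.3008 (V=62.1003), down 58.8544 (V=51.8334). Price 47.2007; hedge Δ=0.2896, bond B=27.8293.
  t=1,j=1: stock 107.1600 → up 151.0956 (V=40.2919), down 94.3008 (V=62.1003). Price 37.5005; hedge Δ=-0.3840, bond B=78.6484.
  t=0,j=0: stock 76.0000 → up 107.1600 (V=37.5005), down 66.8800 (V=47.2007). Price 32.3431; hedge Δ=-0.2408, bond B=50.6454.
Each (Δ,B) replicates both successor values, so the strategy is self-financing and V0 is arbitrage-free.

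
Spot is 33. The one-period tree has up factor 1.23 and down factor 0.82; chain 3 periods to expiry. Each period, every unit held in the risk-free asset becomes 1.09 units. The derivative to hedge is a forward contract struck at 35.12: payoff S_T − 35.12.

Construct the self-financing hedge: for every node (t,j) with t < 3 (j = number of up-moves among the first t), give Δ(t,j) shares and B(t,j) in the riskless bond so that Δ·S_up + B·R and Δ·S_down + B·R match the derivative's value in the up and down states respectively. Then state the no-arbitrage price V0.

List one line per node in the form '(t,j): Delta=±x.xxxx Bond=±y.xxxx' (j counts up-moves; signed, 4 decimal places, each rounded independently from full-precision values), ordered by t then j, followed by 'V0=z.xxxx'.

Under the risk-neutral measure, an up-move has probability p* = (R−d)/(u−d) = 0.6585 and values discount at R = 1.09.
Terminal values V(3,·): V(3,0)=-16.9249, V(3,1)=-7.8273, V(3,2)=5.8191, V(3,3)=26.2886
(2,0): S=22.1892. Δ = (V_up−V_dn)/(S_up−S_dn) = (-7.8273−-16.9249)/(27.2927−18.1951) = 1.0000. V = [p*·-7.8273 + (1−p*)·-16.9249]/1.09 = -10.0310. B = V − Δ·S = -32.2202.
(2,1): S=33.2838. Δ = (V_up−V_dn)/(S_up−S_dn) = (5.8191−-7.8273)/(40.9391−27.2927) = 1.0000. V = [p*·5.8191 + (1−p*)·-7.8273]/1.09 = 1.0636. B = V − Δ·S = -32.2202.
(2,2): S=49.9257. Δ = (V_up−V_dn)/(S_up−S_dn) = (26.2886−5.8191)/(61.4086−40.9391) = 1.0000. V = [p*·26.2886 + (1−p*)·5.8191]/1.09 = 17.7055. B = V − Δ·S = -32.2202.
(1,0): S=27.0600. Δ = (V_up−V_dn)/(S_up−S_dn) = (1.0636−-10.0310)/(33.2838−22.1892) = 1.0000. V = [p*·1.0636 + (1−p*)·-10.0310]/1.09 = -2.4998. B = V − Δ·S = -29.5598.
(1,1): S=40.5900. Δ = (V_up−V_dn)/(S_up−S_dn) = (17.7055−1.0636)/(49.9257−33.2838) = 1.0000. V = [p*·17.7055 + (1−p*)·1.0636]/1.09 = 11.0302. B = V − Δ·S = -29.5598.
(0,0): S=33.0000. Δ = (V_up−V_dn)/(S_up−S_dn) = (11.0302−-2.4998)/(40.5900−27.0600) = 1.0000. V = [p*·11.0302 + (1−p*)·-2.4998]/1.09 = 5.8809. B = V − Δ·S = -27.1191.
Each (Δ,B) replicates both successor values, so the strategy is self-financing and V0 is arbitrage-free.

(0,0): Delta=1.0000 Bond=-27.1191
(1,0): Delta=1.0000 Bond=-29.5598
(1,1): Delta=1.0000 Bond=-29.5598
(2,0): Delta=1.0000 Bond=-32.2202
(2,1): Delta=1.0000 Bond=-32.2202
(2,2): Delta=1.0000 Bond=-32.2202
V0=5.8809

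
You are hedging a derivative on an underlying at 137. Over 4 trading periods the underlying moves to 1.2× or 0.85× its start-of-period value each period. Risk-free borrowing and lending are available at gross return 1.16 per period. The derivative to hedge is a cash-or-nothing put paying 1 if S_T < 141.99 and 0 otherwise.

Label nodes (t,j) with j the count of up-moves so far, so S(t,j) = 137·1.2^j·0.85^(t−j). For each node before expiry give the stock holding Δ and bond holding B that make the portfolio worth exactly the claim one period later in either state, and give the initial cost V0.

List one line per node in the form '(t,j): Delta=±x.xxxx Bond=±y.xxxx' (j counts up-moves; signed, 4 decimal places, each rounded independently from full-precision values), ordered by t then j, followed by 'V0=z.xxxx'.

Risk-neutral probability p* = (R−d)/(u−d) = (1.16−0.85)/(1.2−0.85) = 0.8857.
Payoff layer (t=4): V(4,0)=1.0000, V(4,1)=1.0000, V(4,2)=0.0000, V(4,3)=0.0000, V(4,4)=0.0000
Node (3,0) S=84.1351: V=(p*·1.0000+(1−p*)·1.0000)/1.16=0.8621; Δ=(1.0000−1.0000)/(100.9621−71.5149)=0.0000; B=V−Δ·S=0.8621
Node (3,1) S=118.7790: V=(p*·0.0000+(1−p*)·1.0000)/1.16=0.0985; Δ=(0.0000−1.0000)/(142.5348−100.9621)=-0.0241; B=V−Δ·S=2.9557
Node (3,2) S=167.6880: V=(p*·0.0000+(1−p*)·0.0000)/1.16=0.0000; Δ=(0.0000−0.0000)/(201.2256−142.5348)=0.0000; B=V−Δ·S=0.0000
Node (3,3) S=236.7360: V=(p*·0.0000+(1−p*)·0.0000)/1.16=0.0000; Δ=(0.0000−0.0000)/(284.0832−201.2256)=0.0000; B=V−Δ·S=0.0000
Node (2,0) S=98.9825: V=(p*·0.0985+(1−p*)·0.8621)/1.16=0.1602; Δ=(0.0985−0.8621)/(118.7790−84.1351)=-0.0220; B=V−Δ·S=2.3417
Node (2,1) S=139.7400: V=(p*·0.0000+(1−p*)·0.0985)/1.16=0.0097; Δ=(0.0000−0.0985)/(167.6880−118.7790)=-0.0020; B=V−Δ·S=0.2912
Node (2,2) S=197.2800: V=(p*·0.0000+(1−p*)·0.0000)/1.16=0.0000; Δ=(0.0000−0.0000)/(236.7360−167.6880)=0.0000; B=V−Δ·S=0.0000
Node (1,0) S=116.4500: V=(p*·0.0097+(1−p*)·0.1602)/1.16=0.0232; Δ=(0.0097−0.1602)/(139.7400−98.9825)=-0.0037; B=V−Δ·S=0.4531
Node (1,1) S=164.4000: V=(p*·0.0000+(1−p*)·0.0097)/1.16=0.0010; Δ=(0.0000−0.0097)/(197.2800−139.7400)=-0.0002; B=V−Δ·S=0.0287
Node (0,0) S=137.0000: V=(p*·0.0010+(1−p*)·0.0232)/1.16=0.0030; Δ=(0.0010−0.0232)/(164.4000−116.4500)=-0.0005; B=V−Δ·S=0.0665
The time-0 hedge costs 0.0030, which is the no-arbitrage price.

(0,0): Delta=-0.0005 Bond=0.0665
(1,0): Delta=-0.0037 Bond=0.4531
(1,1): Delta=-0.0002 Bond=0.0287
(2,0): Delta=-0.0220 Bond=2.3417
(2,1): Delta=-0.0020 Bond=0.2912
(2,2): Delta=0.0000 Bond=0.0000
(3,0): Delta=0.0000 Bond=0.8621
(3,1): Delta=-0.0241 Bond=2.9557
(3,2): Delta=0.0000 Bond=0.0000
(3,3): Delta=0.0000 Bond=0.0000
V0=0.0030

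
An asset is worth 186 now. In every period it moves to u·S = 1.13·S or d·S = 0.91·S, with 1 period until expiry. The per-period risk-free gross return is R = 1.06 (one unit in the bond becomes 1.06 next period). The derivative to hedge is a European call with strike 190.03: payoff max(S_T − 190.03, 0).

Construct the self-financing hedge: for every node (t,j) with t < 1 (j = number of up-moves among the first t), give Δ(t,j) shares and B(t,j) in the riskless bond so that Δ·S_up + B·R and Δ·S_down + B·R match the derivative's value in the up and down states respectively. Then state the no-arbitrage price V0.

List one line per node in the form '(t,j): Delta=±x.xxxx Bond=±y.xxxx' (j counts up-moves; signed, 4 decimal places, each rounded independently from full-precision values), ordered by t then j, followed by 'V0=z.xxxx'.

(0,0): Delta=0.4924 Bond=-78.6299
V0=12.9610

Risk-neutral probability p* = (R−d)/(u−d) = (1.06−0.91)/(1.13−0.91) = 0.6818.
Terminal payoffs: V(1,0)=0.0000, V(1,1)=20.1500
Node (0,0) S=186.0000: V=(p*·20.1500+(1−p*)·0.0000)/1.06=12.9610; Δ=(20.1500−0.0000)/(210.1800−169.2600)=0.4924; B=V−Δ·S=-78.6299
Root portfolio cost Δ·186+B reproduces V0=12.9610.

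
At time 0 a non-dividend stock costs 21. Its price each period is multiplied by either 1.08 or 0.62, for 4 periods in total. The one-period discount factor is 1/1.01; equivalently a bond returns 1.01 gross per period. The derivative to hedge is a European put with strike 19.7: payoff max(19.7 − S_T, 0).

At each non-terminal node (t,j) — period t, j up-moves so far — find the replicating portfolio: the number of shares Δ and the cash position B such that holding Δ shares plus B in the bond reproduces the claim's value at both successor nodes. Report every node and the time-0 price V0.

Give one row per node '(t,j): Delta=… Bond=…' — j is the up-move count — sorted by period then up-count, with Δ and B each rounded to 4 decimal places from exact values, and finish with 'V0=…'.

(0,0): Delta=-0.4569 Bond=11.9296
(1,0): Delta=-1.0000 Bond=19.1206
(1,1): Delta=-0.4009 Bond=10.7796
(2,0): Delta=-1.0000 Bond=19.3118
(2,1): Delta=-1.0000 Bond=19.3118
(2,2): Delta=-0.3392 Bond=9.3753
(3,0): Delta=-1.0000 Bond=19.5050
(3,1): Delta=-1.0000 Bond=19.5050
(3,2): Delta=-1.0000 Bond=19.5050
(3,3): Delta=-0.2711 Bond=7.6677
V0=2.3356

Under the risk-neutral measure, an up-move has probability p* = (R−d)/(u−d) = 0.8478 and values discount at R = 1.01.
At expiry t=4: V(4,0)=16.5970, V(4,1)=14.2947, V(4,2)=10.2844, V(4,3)=3.2985, V(4,4)=0.0000
  t=3,j=0: stock 5.0049 → up 5.4053 (V=14.2947), down 3.1030 (V=16.5970). Price 14.5001; hedge Δ=-1.0000, bond B=19.5050.
  t=3,j=1: stock 8.7182 → up 9.4156 (V=10.2844), down 5.4053 (V=14.2947). Price 10.7868; hedge Δ=-1.0000, bond B=19.5050.
  t=3,j=2: stock 15.1865 → up 16.4015 (V=3.2985), down 9.4156 (V=10.2844). Price 4.3184; hedge Δ=-1.0000, bond B=19.5050.
  t=3,j=3: stock 26.4540 → up 28.5703 (V=0.0000), down 16.4015 (V=3.2985). Price 0.4970; hedge Δ=-0.2711, bond B=7.6677.
  t=2,j=0: stock 8.0724 → up 8.7182 (V=10.7868), down 5.0049 (V=14.5001). Price 11.2394; hedge Δ=-1.0000, bond B=19.3118.
  t=2,j=1: stock 14.0616 → up 15.1865 (V=4.3184), down 8.7182 (V=10.7868). Price 5.2502; hedge Δ=-1.0000, bond B=19.3118.
  t=2,j=2: stock 24.4944 → up 26.4540 (V=0.4970), down 15.1865 (V=4.3184). Price 1.0678; hedge Δ=-0.3392, bond B=9.3753.
  t=1,j=0: stock 13.0200 → up 14.0616 (V=5.2502), down 8.0724 (V=11.2394). Price 6.1006; hedge Δ=-1.0000, bond B=19.1206.
  t=1,j=1: stock 22.6800 → up 24.4944 (V=1.0678), down 14.0616 (V=5.2502). Price 1.6874; hedge Δ=-0.4009, bond B=10.7796.
  t=0,j=0: stock 21.0000 → up 22.6800 (V=1.6874), down 13.0200 (V=6.1006). Price 2.3356; hedge Δ=-0.4569, bond B=11.9296.
Each (Δ,B) replicates both successor values, so the strategy is self-financing and V0 is arbitrage-free.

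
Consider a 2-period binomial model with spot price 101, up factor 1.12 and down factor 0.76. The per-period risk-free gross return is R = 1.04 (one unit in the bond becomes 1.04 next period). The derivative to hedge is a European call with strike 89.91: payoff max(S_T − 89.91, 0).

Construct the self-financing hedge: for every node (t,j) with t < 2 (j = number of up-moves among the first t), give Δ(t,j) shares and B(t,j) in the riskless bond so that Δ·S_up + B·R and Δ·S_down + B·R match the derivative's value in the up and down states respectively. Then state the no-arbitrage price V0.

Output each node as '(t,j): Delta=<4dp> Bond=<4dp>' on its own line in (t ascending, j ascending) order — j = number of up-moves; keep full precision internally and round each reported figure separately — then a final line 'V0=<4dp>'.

Since d<R<u, set p* = (R−d)/(u−d) = 0.7778; price each node as the discounted p*-expectation of its children.
At expiry t=2: V(2,0)=0.0000, V(2,1)=0.0000, V(2,2)=36.7844
Node (1,0) S=76.7600: V=(p*·0.0000+(1−p*)·0.0000)/1.04=0.0000; Δ=(0.0000−0.0000)/(85.9712−58.3376)=0.0000; B=V−Δ·S=0.0000
Node (1,1) S=113.1200: V=(p*·36.7844+(1−p*)·0.0000)/1.04=27.5097; Δ=(36.7844−0.0000)/(126.6944−85.9712)=0.9033; B=V−Δ·S=-74.6692
Node (0,0) S=101.0000: V=(p*·27.5097+(1−p*)·0.0000)/1.04=20.5735; Δ=(27.5097−0.0000)/(113.1200−76.7600)=0.7566; B=V−Δ·S=-55.8423
Self-financing check: at every node Δ·S+B equals the discounted successor values.

(0,0): Delta=0.7566 Bond=-55.8423
(1,0): Delta=0.0000 Bond=0.0000
(1,1): Delta=0.9033 Bond=-74.6692
V0=20.5735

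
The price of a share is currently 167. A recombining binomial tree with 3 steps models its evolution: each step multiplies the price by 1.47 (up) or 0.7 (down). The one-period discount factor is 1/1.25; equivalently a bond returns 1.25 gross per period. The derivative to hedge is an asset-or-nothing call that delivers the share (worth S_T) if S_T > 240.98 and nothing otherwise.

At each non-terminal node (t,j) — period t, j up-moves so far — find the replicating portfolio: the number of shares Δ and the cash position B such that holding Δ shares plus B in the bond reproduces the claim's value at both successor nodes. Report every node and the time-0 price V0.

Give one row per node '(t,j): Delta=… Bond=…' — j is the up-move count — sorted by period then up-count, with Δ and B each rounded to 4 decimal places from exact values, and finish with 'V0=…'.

Under the risk-neutral measure, an up-move has probability p* = (R−d)/(u−d) = 0.7143 and values discount at R = 1.25.
At expiry t=3: V(3,0)=0.0000, V(3,1)=0.0000, V(3,2)=252.6092, V(3,3)=530.4793
  t=2,j=0: stock 81.8300 → up 120.2901 (V=0.0000), down 57.2810 (V=0.0000). Price 0.0000; hedge Δ=0.0000, bond B=0.0000.
  t=2,j=1: stock 171.8430 → up 252.6092 (V=252.6092), down 120.2901 (V=0.0000). Price 144.3481; hedge Δ=1.9091, bond B=-183.7158.
  t=2,j=2: stock 360.8703 → up 530.4793 (V=530.4793), down 252.6092 (V=252.6092). Price 360.8703; hedge Δ=1.0000, bond B=0.0000.
  t=1,j=0: stock 116.9000 → up 171.8430 (V=144.3481), down 81.8300 (V=0.0000). Price 82.4846; hedge Δ=1.6036, bond B=-104.9805.
  t=1,j=1: stock 245.4900 → up 360.8703 (V=360.8703), down 171.8430 (V=144.3481). Price 239.2055; hedge Δ=1.1455, bond B=-41.9922.
  t=0,j=0: stock 167.0000 → up 245.4900 (V=239.2055), down 116.9000 (V=82.4846). Price 155.5425; hedge Δ=1.2188, bond B=-47.9911.
Root portfolio cost Δ·167+B reproduces V0=155.5425.

(0,0): Delta=1.2188 Bond=-47.9911
(1,0): Delta=1.6036 Bond=-104.9805
(1,1): Delta=1.1455 Bond=-41.9922
(2,0): Delta=0.0000 Bond=0.0000
(2,1): Delta=1.9091 Bond=-183.7158
(2,2): Delta=1.0000 Bond=0.0000
V0=155.5425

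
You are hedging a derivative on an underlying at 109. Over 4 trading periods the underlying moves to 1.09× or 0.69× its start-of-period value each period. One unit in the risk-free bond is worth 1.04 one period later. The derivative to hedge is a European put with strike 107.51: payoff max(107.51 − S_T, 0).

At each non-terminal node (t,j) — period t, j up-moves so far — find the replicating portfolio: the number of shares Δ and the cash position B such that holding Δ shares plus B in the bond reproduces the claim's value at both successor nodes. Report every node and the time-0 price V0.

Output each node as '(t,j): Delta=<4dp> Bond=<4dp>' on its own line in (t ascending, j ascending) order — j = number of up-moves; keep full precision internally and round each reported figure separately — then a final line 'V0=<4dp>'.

(0,0): Delta=-0.3668 Bond=46.1120
(1,0): Delta=-1.0000 Bond=95.5760
(1,1): Delta=-0.3096 Bond=41.1536
(2,0): Delta=-1.0000 Bond=99.3990
(2,1): Delta=-1.0000 Bond=99.3990
(2,2): Delta=-0.2472 Bond=34.7142
(3,0): Delta=-1.0000 Bond=103.3750
(3,1): Delta=-1.0000 Bond=103.3750
(3,2): Delta=-1.0000 Bond=103.3750
(3,3): Delta=-0.1791 Bond=26.4924
V0=6.1258

Under the risk-neutral measure, an up-move has probability p* = (R−d)/(u−d) = 0.8750 and values discount at R = 1.04.
Terminal payoffs: V(4,0)=82.8028, V(4,1)=68.4798, V(4,2)=45.8537, V(4,3)=10.1109, V(4,4)=0.0000
(3,0): S=35.8075. Δ = (V_up−V_dn)/(S_up−S_dn) = (68.4798−82.8028)/(39.0302−24.7072) = -1.0000. V = [p*·68.4798 + (1−p*)·82.8028]/1.04 = 67.5675. B = V − Δ·S = 103.3750.
(3,1): S=56.5654. Δ = (V_up−V_dn)/(S_up−S_dn) = (45.8537−68.4798)/(61.6563−39.0302) = -1.0000. V = [p*·45.8537 + (1−p*)·68.4798]/1.04 = 46.8096. B = V − Δ·S = 103.3750.
(3,2): S=89.3570. Δ = (V_up−V_dn)/(S_up−S_dn) = (10.1109−45.8537)/(97.3991−61.6563) = -1.0000. V = [p*·10.1109 + (1−p*)·45.8537]/1.04 = 14.0180. B = V − Δ·S = 103.3750.
(3,3): S=141.1582. Δ = (V_up−V_dn)/(S_up−S_dn) = (0.0000−10.1109)/(153.8624−97.3991) = -0.1791. V = [p*·0.0000 + (1−p*)·10.1109]/1.04 = 1.2152. B = V − Δ·S = 26.4924.
(2,0): S=51.8949. Δ = (V_up−V_dn)/(S_up−S_dn) = (46.8096−67.5675)/(56.5654−35.8075) = -1.0000. V = [p*·46.8096 + (1−p*)·67.5675]/1.04 = 47.5041. B = V − Δ·S = 99.3990.
(2,1): S=81.9789. Δ = (V_up−V_dn)/(S_up−S_dn) = (14.0180−46.8096)/(89.3570−56.5654) = -1.0000. V = [p*·14.0180 + (1−p*)·46.8096]/1.04 = 17.4201. B = V − Δ·S = 99.3990.
(2,2): S=129.5029. Δ = (V_up−V_dn)/(S_up−S_dn) = (1.2152−14.0180)/(141.1582−89.3570) = -0.2472. V = [p*·1.2152 + (1−p*)·14.0180]/1.04 = 2.7073. B = V − Δ·S = 34.7142.
(1,0): S=75.2100. Δ = (V_up−V_dn)/(S_up−S_dn) = (17.4201−47.5041)/(81.9789−51.8949) = -1.0000. V = [p*·17.4201 + (1−p*)·47.5041]/1.04 = 20.3660. B = V − Δ·S = 95.5760.
(1,1): S=118.8100. Δ = (V_up−V_dn)/(S_up−S_dn) = (2.7073−17.4201)/(129.5029−81.9789) = -0.3096. V = [p*·2.7073 + (1−p*)·17.4201]/1.04 = 4.3715. B = V − Δ·S = 41.1536.
(0,0): S=109.0000. Δ = (V_up−V_dn)/(S_up−S_dn) = (4.3715−20.3660)/(118.8100−75.2100) = -0.3668. V = [p*·4.3715 + (1−p*)·20.3660]/1.04 = 6.1258. B = V − Δ·S = 46.1120.
Check: Δ(0,0)·S0 + B(0,0) = 6.1258 = V0.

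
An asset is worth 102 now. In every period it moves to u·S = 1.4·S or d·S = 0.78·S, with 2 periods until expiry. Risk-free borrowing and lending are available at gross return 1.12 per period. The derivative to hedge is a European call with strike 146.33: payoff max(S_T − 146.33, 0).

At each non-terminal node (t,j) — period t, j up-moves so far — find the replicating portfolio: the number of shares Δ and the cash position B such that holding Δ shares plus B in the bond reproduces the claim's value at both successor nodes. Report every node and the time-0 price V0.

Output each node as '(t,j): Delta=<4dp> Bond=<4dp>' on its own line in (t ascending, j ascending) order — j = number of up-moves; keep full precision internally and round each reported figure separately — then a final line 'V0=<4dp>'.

Risk-neutral probability p* = (R−d)/(u−d) = (1.12−0.78)/(1.4−0.78) = 0.5484.
At expiry t=2: V(2,0)=0.0000, V(2,1)=0.0000, V(2,2)=53.5900
Node (1,0) S=79.5600: V=(p*·0.0000+(1−p*)·0.0000)/1.12=0.0000; Δ=(0.0000−0.0000)/(111.3840−62.0568)=0.0000; B=V−Δ·S=0.0000
Node (1,1) S=142.8000: V=(p*·53.5900+(1−p*)·0.0000)/1.12=26.2393; Δ=(53.5900−0.0000)/(199.9200−111.3840)=0.6053; B=V−Δ·S=-60.1961
Node (0,0) S=102.0000: V=(p*·26.2393+(1−p*)·0.0000)/1.12=12.8476; Δ=(26.2393−0.0000)/(142.8000−79.5600)=0.4149; B=V−Δ·S=-29.4739
Check: Δ(0,0)·S0 + B(0,0) = 12.8476 = V0.

(0,0): Delta=0.4149 Bond=-29.4739
(1,0): Delta=0.0000 Bond=0.0000
(1,1): Delta=0.6053 Bond=-60.1961
V0=12.8476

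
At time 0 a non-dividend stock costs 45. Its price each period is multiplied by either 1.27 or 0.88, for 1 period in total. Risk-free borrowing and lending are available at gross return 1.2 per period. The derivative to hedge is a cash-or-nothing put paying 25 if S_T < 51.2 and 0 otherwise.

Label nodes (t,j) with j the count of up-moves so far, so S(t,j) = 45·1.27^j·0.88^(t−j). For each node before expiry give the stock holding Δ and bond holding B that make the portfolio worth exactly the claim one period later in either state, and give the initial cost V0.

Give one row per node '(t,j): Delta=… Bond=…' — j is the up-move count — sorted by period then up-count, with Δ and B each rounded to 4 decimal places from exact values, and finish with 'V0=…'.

(0,0): Delta=-1.4245 Bond=67.8419
V0=3.7393

Under the risk-neutral measure, an up-move has probability p* = (R−d)/(u−d) = 0.8205 and values discount at R = 1.2.
Terminal values V(1,·): V(1,0)=25.0000, V(1,1)=0.0000
Node (0,0) S=45.0000: V=(p*·0.0000+(1−p*)·25.0000)/1.2=3.7393; Δ=(0.0000−25.0000)/(57.1500−39.6000)=-1.4245; B=V−Δ·S=67.8419
Self-financing check: at every node Δ·S+B equals the discounted successor values.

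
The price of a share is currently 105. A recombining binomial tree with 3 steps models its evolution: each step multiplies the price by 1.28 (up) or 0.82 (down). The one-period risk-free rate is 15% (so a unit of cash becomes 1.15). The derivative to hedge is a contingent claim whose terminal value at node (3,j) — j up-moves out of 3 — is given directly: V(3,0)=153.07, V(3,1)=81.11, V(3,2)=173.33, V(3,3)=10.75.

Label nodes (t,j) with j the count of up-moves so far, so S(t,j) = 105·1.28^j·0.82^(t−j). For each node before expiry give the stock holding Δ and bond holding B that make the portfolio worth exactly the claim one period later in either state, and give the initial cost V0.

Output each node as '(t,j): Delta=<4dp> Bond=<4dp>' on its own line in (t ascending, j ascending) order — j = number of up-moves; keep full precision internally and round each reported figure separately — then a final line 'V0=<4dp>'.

The replicating-portfolio and risk-neutral prices coincide; use p* = (1.15−0.82)/(1.28−0.82) = 0.7174 for the latter.
Payoff layer (t=3): V(3,0)=153.0700, V(3,1)=81.1100, V(3,2)=173.3300, V(3,3)=10.7500
(2,0): S=70.6020. Δ = (V_up−V_dn)/(S_up−S_dn) = (81.1100−153.0700)/(90.3706−57.8936) = -2.2157. V = [p*·81.1100 + (1−p*)·153.0700]/1.15 = 88.2144. B = V − Δ·S = 244.6491.
(2,1): S=110.2080. Δ = (V_up−V_dn)/(S_up−S_dn) = (173.3300−81.1100)/(141.0662−90.3706) = 1.8191. V = [p*·173.3300 + (1−p*)·81.1100]/1.15 = 128.0590. B = V − Δ·S = -72.4193.
(2,2): S=172.0320. Δ = (V_up−V_dn)/(S_up−S_dn) = (10.7500−173.3300)/(220.2010−141.0662) = -2.0545. V = [p*·10.7500 + (1−p*)·173.3300]/1.15 = 49.3013. B = V − Δ·S = 402.7361.
(1,0): S=86.1000. Δ = (V_up−V_dn)/(S_up−S_dn) = (128.0590−88.2144)/(110.2080−70.6020) = 1.0060. V = [p*·128.0590 + (1−p*)·88.2144]/1.15 = 101.5640. B = V − Δ·S = 14.9452.
(1,1): S=134.4000. Δ = (V_up−V_dn)/(S_up−S_dn) = (49.3013−128.0590)/(172.0320−110.2080) = -1.2739. V = [p*·49.3013 + (1−p*)·128.0590]/1.15 = 62.2251. B = V − Δ·S = 233.4374.
(0,0): S=105.0000. Δ = (V_up−V_dn)/(S_up−S_dn) = (62.2251−101.5640)/(134.4000−86.1000) = -0.8145. V = [p*·62.2251 + (1−p*)·101.5640]/1.15 = 63.7762. B = V − Δ·S = 149.2953.
Each (Δ,B) replicates both successor values, so the strategy is self-financing and V0 is arbitrage-free.

(0,0): Delta=-0.8145 Bond=149.2953
(1,0): Delta=1.0060 Bond=14.9452
(1,1): Delta=-1.2739 Bond=233.4374
(2,0): Delta=-2.2157 Bond=244.6491
(2,1): Delta=1.8191 Bond=-72.4193
(2,2): Delta=-2.0545 Bond=402.7361
V0=63.7762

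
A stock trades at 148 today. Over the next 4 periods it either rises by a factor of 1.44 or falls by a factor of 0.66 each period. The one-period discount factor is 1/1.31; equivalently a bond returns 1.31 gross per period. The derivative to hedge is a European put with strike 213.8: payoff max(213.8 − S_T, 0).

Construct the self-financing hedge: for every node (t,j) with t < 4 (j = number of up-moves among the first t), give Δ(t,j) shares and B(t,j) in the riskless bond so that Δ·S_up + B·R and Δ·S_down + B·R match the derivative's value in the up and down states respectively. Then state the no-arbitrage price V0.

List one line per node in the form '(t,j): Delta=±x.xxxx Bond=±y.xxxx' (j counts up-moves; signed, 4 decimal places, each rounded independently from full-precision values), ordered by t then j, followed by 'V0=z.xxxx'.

(0,0): Delta=-0.1272 Bond=22.8164
(1,0): Delta=-0.5864 Bond=74.7490
(1,1): Delta=-0.0851 Bond=20.9177
(2,0): Delta=-1.0000 Bond=124.5848
(2,1): Delta=-0.5485 Bond=92.5884
(2,2): Delta=-0.0426 Bond=14.3649
(3,0): Delta=-1.0000 Bond=163.2061
(3,1): Delta=-1.0000 Bond=163.2061
(3,2): Delta=-0.5071 Bond=112.9078
(3,3): Delta=0.0000 Bond=0.0000
V0=3.9966

Since d<R<u, set p* = (R−d)/(u−d) = 0.8333; price each node as the discounted p*-expectation of its children.
Terminal payoffs: V(4,0)=185.7174, V(4,1)=152.5289, V(4,2)=80.1175, V(4,3)=0.0000, V(4,4)=0.0000
(3,0): S=42.5494. Δ = (V_up−V_dn)/(S_up−S_dn) = (152.5289−185.7174)/(61.2711−28.0826) = -1.0000. V = [p*·152.5289 + (1−p*)·185.7174]/1.31 = 120.6567. B = V − Δ·S = 163.2061.
(3,1): S=92.8351. Δ = (V_up−V_dn)/(S_up−S_dn) = (80.1175−152.5289)/(133.6825−61.2711) = -1.0000. V = [p*·80.1175 + (1−p*)·152.5289]/1.31 = 70.3710. B = V − Δ·S = 163.2061.
(3,2): S=202.5492. Δ = (V_up−V_dn)/(S_up−S_dn) = (0.0000−80.1175)/(291.6709−133.6825) = -0.5071. V = [p*·0.0000 + (1−p*)·80.1175]/1.31 = 10.1931. B = V − Δ·S = 112.9078.
(3,3): S=441.9256. Δ = (V_up−V_dn)/(S_up−S_dn) = (0.0000−0.0000)/(636.3729−291.6709) = 0.0000. V = [p*·0.0000 + (1−p*)·0.0000]/1.31 = 0.0000. B = V − Δ·S = 0.0000.
(2,0): S=64.4688. Δ = (V_up−V_dn)/(S_up−S_dn) = (70.3710−120.6567)/(92.8351−42.5494) = -1.0000. V = [p*·70.3710 + (1−p*)·120.6567]/1.31 = 60.1160. B = V − Δ·S = 124.5848.
(2,1): S=140.6592. Δ = (V_up−V_dn)/(S_up−S_dn) = (10.1931−70.3710)/(202.5492−92.8351) = -0.5485. V = [p*·10.1931 + (1−p*)·70.3710]/1.31 = 15.4372. B = V − Δ·S = 92.5884.
(2,2): S=306.8928. Δ = (V_up−V_dn)/(S_up−S_dn) = (0.0000−10.1931)/(441.9256−202.5492) = -0.0426. V = [p*·0.0000 + (1−p*)·10.1931]/1.31 = 1.2968. B = V − Δ·S = 14.3649.
(1,0): S=97.6800. Δ = (V_up−V_dn)/(S_up−S_dn) = (15.4372−60.1160)/(140.6592−64.4688) = -0.5864. V = [p*·15.4372 + (1−p*)·60.1160]/1.31 = 17.4684. B = V − Δ·S = 74.7490.
(1,1): S=213.1200. Δ = (V_up−V_dn)/(S_up−S_dn) = (1.2968−15.4372)/(306.8928−140.6592) = -0.0851. V = [p*·1.2968 + (1−p*)·15.4372]/1.31 = 2.7890. B = V − Δ·S = 20.9177.
(0,0): S=148.0000. Δ = (V_up−V_dn)/(S_up−S_dn) = (2.7890−17.4684)/(213.1200−97.6800) = -0.1272. V = [p*·2.7890 + (1−p*)·17.4684]/1.31 = 3.9966. B = V − Δ·S = 22.8164.
Root portfolio cost Δ·148+B reproduces V0=3.9966.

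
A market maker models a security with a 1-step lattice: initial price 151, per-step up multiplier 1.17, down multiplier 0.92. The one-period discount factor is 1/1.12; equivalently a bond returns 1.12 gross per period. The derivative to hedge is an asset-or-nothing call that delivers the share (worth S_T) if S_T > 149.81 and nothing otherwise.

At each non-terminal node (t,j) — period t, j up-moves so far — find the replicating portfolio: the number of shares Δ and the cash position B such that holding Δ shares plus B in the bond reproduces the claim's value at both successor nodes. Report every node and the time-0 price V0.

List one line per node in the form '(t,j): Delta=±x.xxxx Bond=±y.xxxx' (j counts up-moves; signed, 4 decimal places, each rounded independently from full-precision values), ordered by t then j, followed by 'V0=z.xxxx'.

(0,0): Delta=4.6800 Bond=-580.4871
V0=126.1929

No-arbitrage ⇒ martingale measure with p* = (R−d)/(u−d) = 0.8000.
Payoff layer (t=1): V(1,0)=0.0000, V(1,1)=176.6700
  t=0,j=0: stock 151.0000 → up 176.6700 (V=176.6700), down 138.9200 (V=0.0000). Price 126.1929; hedge Δ=4.6800, bond B=-580.4871.
Self-financing check: at every node Δ·S+B equals the discounted successor values.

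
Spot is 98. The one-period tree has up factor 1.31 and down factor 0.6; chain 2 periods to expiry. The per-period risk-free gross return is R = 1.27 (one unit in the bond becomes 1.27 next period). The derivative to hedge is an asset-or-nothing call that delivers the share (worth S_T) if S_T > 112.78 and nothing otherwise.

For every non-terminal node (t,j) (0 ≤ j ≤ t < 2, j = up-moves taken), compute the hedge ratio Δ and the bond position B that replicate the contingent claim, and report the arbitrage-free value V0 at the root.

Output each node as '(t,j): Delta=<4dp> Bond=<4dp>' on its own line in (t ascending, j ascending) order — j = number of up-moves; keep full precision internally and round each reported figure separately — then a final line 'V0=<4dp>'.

(0,0): Delta=1.7960 Bond=-83.1516
(1,0): Delta=0.0000 Bond=0.0000
(1,1): Delta=1.8451 Bond=-111.9072
V0=92.8526

Under the risk-neutral measure, an up-move has probability p* = (R−d)/(u−d) = 0.9437 and values discount at R = 1.27.
At expiry t=2: V(2,0)=0.0000, V(2,1)=0.0000, V(2,2)=168.1778
(1,0): S=58.8000. Δ = (V_up−V_dn)/(S_up−S_dn) = (0.0000−0.0000)/(77.0280−35.2800) = 0.0000. V = [p*·0.0000 + (1−p*)·0.0000]/1.27 = 0.0000. B = V − Δ·S = 0.0000.
(1,1): S=128.3800. Δ = (V_up−V_dn)/(S_up−S_dn) = (168.1778−0.0000)/(168.1778−77.0280) = 1.8451. V = [p*·168.1778 + (1−p*)·0.0000]/1.27 = 124.9630. B = V − Δ·S = -111.9072.
(0,0): S=98.0000. Δ = (V_up−V_dn)/(S_up−S_dn) = (124.9630−0.0000)/(128.3800−58.8000) = 1.7960. V = [p*·124.9630 + (1−p*)·0.0000]/1.27 = 92.8526. B = V − Δ·S = -83.1516.
Root portfolio cost Δ·98+B reproduces V0=92.8526.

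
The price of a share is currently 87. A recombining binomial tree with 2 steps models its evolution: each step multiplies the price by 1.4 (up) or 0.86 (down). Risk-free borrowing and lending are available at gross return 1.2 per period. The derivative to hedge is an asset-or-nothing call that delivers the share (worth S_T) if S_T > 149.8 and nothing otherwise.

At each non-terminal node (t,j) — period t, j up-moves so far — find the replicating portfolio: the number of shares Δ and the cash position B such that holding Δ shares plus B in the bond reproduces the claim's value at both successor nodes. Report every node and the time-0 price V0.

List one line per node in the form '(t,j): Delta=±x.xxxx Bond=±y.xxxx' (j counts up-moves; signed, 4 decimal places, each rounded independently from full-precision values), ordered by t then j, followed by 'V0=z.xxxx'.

(0,0): Delta=1.9044 Bond=-118.7415
(1,0): Delta=0.0000 Bond=0.0000
(1,1): Delta=2.5926 Bond=-226.3074
V0=46.9443

The replicating-portfolio and risk-neutral prices coincide; use p* = (1.2−0.86)/(1.4−0.86) = 0.6296 for the latter.
Payoff layer (t=2): V(2,0)=0.0000, V(2,1)=0.0000, V(2,2)=170.5200
(1,0): S=74.8200. Δ = (V_up−V_dn)/(S_up−S_dn) = (0.0000−0.0000)/(104.7480−64.3452) = 0.0000. V = [p*·0.0000 + (1−p*)·0.0000]/1.2 = 0.0000. B = V − Δ·S = 0.0000.
(1,1): S=121.8000. Δ = (V_up−V_dn)/(S_up−S_dn) = (170.5200−0.0000)/(170.5200−104.7480) = 2.5926. V = [p*·170.5200 + (1−p*)·0.0000]/1.2 = 89.4704. B = V − Δ·S = -226.3074.
(0,0): S=87.0000. Δ = (V_up−V_dn)/(S_up−S_dn) = (89.4704−0.0000)/(121.8000−74.8200) = 1.9044. V = [p*·89.4704 + (1−p*)·0.0000]/1.2 = 46.9443. B = V − Δ·S = -118.7415.
Check: Δ(0,0)·S0 + B(0,0) = 46.9443 = V0.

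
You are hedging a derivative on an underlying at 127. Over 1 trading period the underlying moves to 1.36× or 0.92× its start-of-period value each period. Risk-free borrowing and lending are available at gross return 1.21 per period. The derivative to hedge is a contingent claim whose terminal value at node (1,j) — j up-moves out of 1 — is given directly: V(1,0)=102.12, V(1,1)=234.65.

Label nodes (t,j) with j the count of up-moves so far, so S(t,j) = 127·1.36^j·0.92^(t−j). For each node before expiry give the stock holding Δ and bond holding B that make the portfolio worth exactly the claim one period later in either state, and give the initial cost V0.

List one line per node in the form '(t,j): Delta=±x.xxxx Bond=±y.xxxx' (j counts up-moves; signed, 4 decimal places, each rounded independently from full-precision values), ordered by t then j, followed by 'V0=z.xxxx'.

(0,0): Delta=2.3717 Bond=-144.6183
V0=156.5862

Since d<R<u, set p* = (R−d)/(u−d) = 0.6591; price each node as the discounted p*-expectation of its children.
At expiry t=1: V(1,0)=102.1200, V(1,1)=234.6500
(0,0): S=127.0000. Δ = (V_up−V_dn)/(S_up−S_dn) = (234.6500−102.1200)/(172.7200−116.8400) = 2.3717. V = [p*·234.6500 + (1−p*)·102.1200]/1.21 = 156.5862. B = V − Δ·S = -144.6183.
Check: Δ(0,0)·S0 + B(0,0) = 156.5862 = V0.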